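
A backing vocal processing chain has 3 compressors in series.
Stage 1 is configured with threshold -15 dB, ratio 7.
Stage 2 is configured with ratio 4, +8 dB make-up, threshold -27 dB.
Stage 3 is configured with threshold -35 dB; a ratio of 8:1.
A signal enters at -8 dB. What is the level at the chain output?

Stage 1: -8 dB is 7 dB over -15 dB; at 7:1 that becomes 1 dB over, giving -14 dB.
Stage 2: overshoot 13 dB → 13/4 = 3.25 dB → -23.75 dB; +8 dB make-up → -15.75 dB.
Stage 3: overshoot 19.25 dB → 19.25/8 = 2.40625 dB → -32.59375 dB.

-32.59375 dB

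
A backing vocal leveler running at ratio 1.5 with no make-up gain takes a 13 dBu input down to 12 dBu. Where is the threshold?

10 dBu

Let T be the threshold. Output overshoot = (input overshoot)/R, so 12 − T = (13 − T)/1.5.
1.5·(12 − T) = 13 − T → 0.5·T = 18 − 13 = 5.
T = 5/0.5 = 10 dBu.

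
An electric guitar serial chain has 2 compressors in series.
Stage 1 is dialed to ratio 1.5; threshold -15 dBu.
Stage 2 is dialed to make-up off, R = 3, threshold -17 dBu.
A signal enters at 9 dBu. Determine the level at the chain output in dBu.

-11 dBu

Stage 1: 24 dB above -15 dBu, reduced 1.5:1 to 16 dB above → 1 dBu.
Stage 2: overshoot 18 dB → 18/3 = 6 dB → -11 dBu.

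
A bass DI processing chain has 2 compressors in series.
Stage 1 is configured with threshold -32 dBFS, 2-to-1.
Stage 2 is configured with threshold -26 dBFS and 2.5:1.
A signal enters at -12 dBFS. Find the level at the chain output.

Stage 1: overshoot 20 dB → 20/2 = 10 dB → -22 dBFS.
Stage 2: 4 dB above -26 dBFS, reduced 2.5:1 to 1.6 dB above → -24.4 dBFS.

-24.4 dBFS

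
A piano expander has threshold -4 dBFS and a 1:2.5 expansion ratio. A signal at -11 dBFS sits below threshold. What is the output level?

Below threshold, a 1:2.5 expander applies gain = (2.5−1)×(T − x) of attenuation.
(2.5−1) × 7 = 10.5 dB, so output = -11 − 10.5 = -21.5 dBFS.

-21.5 dBFS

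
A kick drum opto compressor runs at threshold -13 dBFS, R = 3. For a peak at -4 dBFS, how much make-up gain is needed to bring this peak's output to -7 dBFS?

3 dB

Without make-up, output = threshold + overshoot/3 = -13 + 3 = -10 dBFS.
Gap to target: 3 dB.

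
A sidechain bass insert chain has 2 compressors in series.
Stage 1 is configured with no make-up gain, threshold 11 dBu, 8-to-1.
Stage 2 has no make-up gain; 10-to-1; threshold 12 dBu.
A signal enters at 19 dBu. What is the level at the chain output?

12 dBu

Stage 1: overshoot 8 dB → 8/8 = 1 dB → 12 dBu.
Stage 2: below threshold (12 ≤ 12); passes unchanged; output 12 dBu.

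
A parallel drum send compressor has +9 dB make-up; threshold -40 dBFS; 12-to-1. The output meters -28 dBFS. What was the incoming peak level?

Before make-up, the level was -28 − 9 = -37 dBFS.
Post-compression overshoot = -37 − (-40) = 3 dB.
Before 12:1 compression the overshoot was 3 × 12 = 36 dB, so input = -40 + 36 = -4 dBFS.

-4 dBFS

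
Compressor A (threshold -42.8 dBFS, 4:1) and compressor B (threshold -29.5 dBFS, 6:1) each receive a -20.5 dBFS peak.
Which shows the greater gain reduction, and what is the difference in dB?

A, by 9.225 dB

A: overshoot 22.3 dB → output overshoot 5.575 dB → GR 16.725 dB.
B: overshoot 9 dB → output overshoot 1.5 dB → GR 7.5 dB.
A applies 9.225 dB more gain reduction.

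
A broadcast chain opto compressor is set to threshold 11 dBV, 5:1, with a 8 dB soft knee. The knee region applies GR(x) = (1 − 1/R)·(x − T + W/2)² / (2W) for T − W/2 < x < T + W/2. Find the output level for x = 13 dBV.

x − T + W/2 = 13 − 11 + 4 = 6.
GR = (1 − 1/5) × 6² / 16 = 0.8 × 36 / 16 = 1.8 dB.
Output = 13 − 1.8 = 11.2 dBV.

11.2 dBV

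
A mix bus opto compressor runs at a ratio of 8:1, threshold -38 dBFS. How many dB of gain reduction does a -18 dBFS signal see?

The signal is 20 dB above threshold.
A 8:1 ratio leaves 2.5 dB of that excess.
Gain reduction = 20 − 2.5 = 17.5 dB.

17.5 dB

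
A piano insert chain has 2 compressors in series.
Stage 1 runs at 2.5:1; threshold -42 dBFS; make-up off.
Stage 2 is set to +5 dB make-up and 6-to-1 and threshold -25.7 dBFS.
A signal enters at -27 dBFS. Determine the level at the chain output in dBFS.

-31 dBFS

Stage 1: -27 dBFS is 15 dB over -42 dBFS; at 2.5:1 that becomes 6 dB over, giving -36 dBFS.
Stage 2: -36 dBFS ≤ -25.7 dBFS, so stage 2 doesn't engage; make-up brings it to -31 dBFS.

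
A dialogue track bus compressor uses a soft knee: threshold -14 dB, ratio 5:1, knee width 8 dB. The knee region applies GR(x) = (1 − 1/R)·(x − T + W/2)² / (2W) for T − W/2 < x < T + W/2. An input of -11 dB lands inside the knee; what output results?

-13.45 dB

x − T + W/2 = -11 − (-14) + 4 = 7.
GR = (1 − 1/5) × 7² / 16 = 0.8 × 49 / 16 = 2.45 dB.
Output = -11 − 2.45 = -13.45 dB.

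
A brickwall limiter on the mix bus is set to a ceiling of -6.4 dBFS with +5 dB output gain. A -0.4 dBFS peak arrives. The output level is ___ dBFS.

A brickwall limiter is an ∞:1 compressor: any input above the ceiling is clamped to -6.4 dBFS.
Output gain then adds 5 dB: -6.4 + 5 = -1.4 dBFS.

-1.4 dBFS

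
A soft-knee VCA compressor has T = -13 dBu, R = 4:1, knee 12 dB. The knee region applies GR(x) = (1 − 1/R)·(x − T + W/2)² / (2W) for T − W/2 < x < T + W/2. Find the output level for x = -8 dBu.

x − T + W/2 = -8 − (-13) + 6 = 11.
GR = (1 − 1/4) × 11² / 24 = 0.75 × 121 / 24 = 3.78125 dB.
Output = -8 − 3.78125 = -11.78125 dBu.

-11.78125 dBu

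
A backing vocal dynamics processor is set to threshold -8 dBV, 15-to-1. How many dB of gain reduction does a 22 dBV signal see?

28 dB

The signal is 30 dB above threshold.
After 15:1 compression the overshoot becomes 30/15 = 2 dB.
So the signal is attenuated by 30 − 2 = 28 dB.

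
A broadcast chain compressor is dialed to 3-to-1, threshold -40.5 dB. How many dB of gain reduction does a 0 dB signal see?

The signal is 40.5 dB above threshold.
A 3:1 ratio leaves 13.5 dB of that excess.
Gain reduction = 40.5 − 13.5 = 27 dB.

27 dB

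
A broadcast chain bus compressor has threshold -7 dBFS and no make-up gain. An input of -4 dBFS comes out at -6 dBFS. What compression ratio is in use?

3:1

Input overshoot = -4 − (-7) = 3 dB; output overshoot = -6 − (-7) = 1 dB.
Ratio = 3 / 1 = 3.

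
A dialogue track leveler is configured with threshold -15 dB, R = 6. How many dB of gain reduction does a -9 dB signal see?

5 dB

-9 dB exceeds the threshold by 6 dB.
A 6:1 ratio leaves 1 dB of that excess.
So the signal is attenuated by 6 − 1 = 5 dB.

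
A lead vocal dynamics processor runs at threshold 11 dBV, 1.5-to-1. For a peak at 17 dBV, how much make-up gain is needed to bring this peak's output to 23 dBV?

The peak compresses to 11 + 6/1.5 = 15 dBV.
To reach 23 dBV requires 23 − 15 = 8 dB of make-up.

8 dB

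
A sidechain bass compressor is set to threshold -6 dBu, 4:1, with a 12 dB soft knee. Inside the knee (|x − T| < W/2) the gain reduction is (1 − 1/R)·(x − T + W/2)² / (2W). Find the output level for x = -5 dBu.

-6.53125 dBu

x − T + W/2 = -5 − (-6) + 6 = 7.
GR = (1 − 1/4) × 7² / 24 = 0.75 × 49 / 24 = 1.53125 dB.
Output = -5 − 1.53125 = -6.53125 dBu.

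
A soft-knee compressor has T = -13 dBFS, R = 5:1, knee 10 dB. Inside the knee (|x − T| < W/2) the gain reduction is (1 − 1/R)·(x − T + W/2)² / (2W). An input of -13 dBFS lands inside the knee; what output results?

x − T + W/2 = -13 − (-13) + 5 = 5.
GR = (1 − 1/5) × 5² / 20 = 0.8 × 25 / 20 = 1 dB.
Output = -13 − 1 = -14 dBFS.

-14 dBFS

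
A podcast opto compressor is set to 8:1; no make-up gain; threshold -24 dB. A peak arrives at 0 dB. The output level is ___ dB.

Overshoot: 0 − (-24) = 24 dB.
8:1 compression reduces that to 24/8 = 3 dB over.
So the level is -24 + 3 = -21 dB.

-21 dB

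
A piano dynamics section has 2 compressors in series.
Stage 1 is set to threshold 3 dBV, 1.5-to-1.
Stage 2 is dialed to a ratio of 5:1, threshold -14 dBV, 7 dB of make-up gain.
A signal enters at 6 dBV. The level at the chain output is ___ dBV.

Stage 1: 3 dB above 3 dBV, reduced 1.5:1 to 2 dB above → 5 dBV.
Stage 2: overshoot 19 dB → 19/5 = 3.8 dB → -10.2 dBV; +7 dB make-up → -3.2 dBV.

-3.2 dBV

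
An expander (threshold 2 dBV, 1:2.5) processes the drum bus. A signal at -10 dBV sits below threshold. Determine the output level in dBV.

-28 dBV

Below threshold, a 1:2.5 expander applies gain = (2.5−1)×(T − x) of attenuation.
(2.5−1) × 12 = 18 dB, so output = -10 − 18 = -28 dBV.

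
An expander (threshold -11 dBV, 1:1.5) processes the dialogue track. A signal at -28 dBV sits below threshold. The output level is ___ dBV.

The input is 17 dB below the -11 dBV threshold.
A 1:1.5 expander multiplies undershoot by 1.5: 17 × 1.5 = 25.5 dB below threshold.
Output = -11 − 25.5 = -36.5 dBV.

-36.5 dBV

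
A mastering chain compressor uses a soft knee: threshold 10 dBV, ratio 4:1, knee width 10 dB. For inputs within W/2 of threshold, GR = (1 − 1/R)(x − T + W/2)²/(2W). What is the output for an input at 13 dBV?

x − T + W/2 = 13 − 10 + 5 = 8.
GR = (1 − 1/4) × 8² / 20 = 0.75 × 64 / 20 = 2.4 dB.
Output = 13 − 2.4 = 10.6 dBV.

10.6 dBV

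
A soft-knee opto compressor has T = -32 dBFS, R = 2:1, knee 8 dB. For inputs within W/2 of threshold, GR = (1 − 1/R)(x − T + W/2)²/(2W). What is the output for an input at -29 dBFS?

-30.53125 dBFS

x − T + W/2 = -29 − (-32) + 4 = 7.
GR = (1 − 1/2) × 7² / 16 = 0.5 × 49 / 16 = 1.53125 dB.
Output = -29 − 1.53125 = -30.53125 dBFS.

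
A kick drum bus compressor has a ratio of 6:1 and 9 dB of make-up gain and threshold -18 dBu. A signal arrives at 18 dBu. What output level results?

-3 dBu

18 dBu sits 36 dB over threshold.
6:1 compression reduces that to 36/6 = 6 dB over.
So the level is -18 + 6 = -12 dBu; make-up adds 9 dB, giving -3 dBu.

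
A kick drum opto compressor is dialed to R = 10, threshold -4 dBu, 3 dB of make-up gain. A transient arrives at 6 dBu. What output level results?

0 dBu

6 dBu sits 10 dB over threshold.
The 10 dB excess becomes 1 dB after 10:1 reduction.
Output = -4 + 1 = -3 dBu; make-up adds 3 dB, giving 0 dBu.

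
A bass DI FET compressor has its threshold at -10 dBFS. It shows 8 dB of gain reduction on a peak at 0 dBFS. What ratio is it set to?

Input overshoot = 0 − (-10) = 10 dB.
Output overshoot = 10 − 8 = 2 dB.
Ratio = input overshoot / output overshoot = 10 / 2 = 5.

5:1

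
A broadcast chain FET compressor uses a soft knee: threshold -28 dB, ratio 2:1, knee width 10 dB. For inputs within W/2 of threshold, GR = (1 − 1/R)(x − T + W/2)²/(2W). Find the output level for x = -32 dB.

-32.025 dB

x − T + W/2 = -32 − (-28) + 5 = 1.
GR = (1 − 1/2) × 1² / 20 = 0.5 × 1 / 20 = 0.025 dB.
Output = -32 − 0.025 = -32.025 dB.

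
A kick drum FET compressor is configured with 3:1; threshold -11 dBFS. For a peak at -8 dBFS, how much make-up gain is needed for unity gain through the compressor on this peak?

2 dB

Without make-up, output = threshold + overshoot/3 = -11 + 1 = -10 dBFS.
Gap to target: 2 dB.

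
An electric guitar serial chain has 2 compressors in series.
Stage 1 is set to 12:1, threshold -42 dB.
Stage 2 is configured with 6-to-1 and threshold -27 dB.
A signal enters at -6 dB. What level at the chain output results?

Stage 1: -6 dB is 36 dB over -42 dB; at 12:1 that becomes 3 dB over, giving -39 dB.
Stage 2: -39 dB ≤ -27 dB, so stage 2 doesn't engage; output -39 dB.

-39 dB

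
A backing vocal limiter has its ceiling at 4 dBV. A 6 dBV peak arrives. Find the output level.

A brickwall limiter is an ∞:1 compressor: any input above the ceiling is clamped to 4 dBV.

4 dBV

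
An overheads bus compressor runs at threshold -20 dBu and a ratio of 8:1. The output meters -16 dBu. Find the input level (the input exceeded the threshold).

12 dBu

Post-compression overshoot = -16 − (-20) = 4 dB.
Before 8:1 compression the overshoot was 4 × 8 = 32 dB, so input = -20 + 32 = 12 dBu.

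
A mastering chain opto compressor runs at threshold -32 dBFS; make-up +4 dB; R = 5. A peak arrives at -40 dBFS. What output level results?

-36 dBFS

-40 dBFS is 8 dB below the -32 dBFS threshold, so no gain reduction is applied.
Make-up gain adds 4 dB: -40 + 4 = -36 dBFS.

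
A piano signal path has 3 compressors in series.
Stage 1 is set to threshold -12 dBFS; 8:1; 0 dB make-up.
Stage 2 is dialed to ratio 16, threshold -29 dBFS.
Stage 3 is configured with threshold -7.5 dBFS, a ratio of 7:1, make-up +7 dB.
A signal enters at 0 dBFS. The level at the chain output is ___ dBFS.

-20.84375 dBFS

Stage 1: overshoot 12 dB → 12/8 = 1.5 dB → -10.5 dBFS.
Stage 2: overshoot 18.5 dB → 18.5/16 = 1.15625 dB → -27.84375 dBFS.
Stage 3: -27.84375 dBFS ≤ -7.5 dBFS, so stage 3 doesn't engage; make-up brings it to -20.84375 dBFS.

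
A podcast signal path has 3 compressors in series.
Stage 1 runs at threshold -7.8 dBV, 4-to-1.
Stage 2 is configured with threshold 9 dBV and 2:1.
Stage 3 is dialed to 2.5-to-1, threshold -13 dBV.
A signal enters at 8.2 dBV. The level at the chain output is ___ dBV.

-9.32 dBV

Stage 1: 8.2 dBV is 16 dB over -7.8 dBV; at 4:1 that becomes 4 dB over, giving -3.8 dBV.
Stage 2: -3.8 dBV is at or below the 9 dBV threshold — no compression; output -3.8 dBV.
Stage 3: 9.2 dB above -13 dBV, reduced 2.5:1 to 3.68 dB above → -9.32 dBV.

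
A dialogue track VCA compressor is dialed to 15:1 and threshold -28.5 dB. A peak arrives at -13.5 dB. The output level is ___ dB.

-27.5 dB

-13.5 dB sits 15 dB over threshold.
The 15 dB excess becomes 1 dB after 15:1 reduction.
Output = -28.5 + 1 = -27.5 dB.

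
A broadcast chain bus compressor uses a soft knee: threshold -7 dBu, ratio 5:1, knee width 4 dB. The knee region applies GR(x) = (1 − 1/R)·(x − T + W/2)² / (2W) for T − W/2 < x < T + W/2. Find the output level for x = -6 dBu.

-6.9 dBu

x − T + W/2 = -6 − (-7) + 2 = 3.
GR = (1 − 1/5) × 3² / 8 = 0.8 × 9 / 8 = 0.9 dB.
Output = -6 − 0.9 = -6.9 dBu.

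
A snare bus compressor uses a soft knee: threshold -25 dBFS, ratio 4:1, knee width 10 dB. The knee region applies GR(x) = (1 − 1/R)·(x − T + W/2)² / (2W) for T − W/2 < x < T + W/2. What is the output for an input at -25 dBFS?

x − T + W/2 = -25 − (-25) + 5 = 5.
GR = (1 − 1/4) × 5² / 20 = 0.75 × 25 / 20 = 0.9375 dB.
Output = -25 − 0.9375 = -25.9375 dBFS.

-25.9375 dBFS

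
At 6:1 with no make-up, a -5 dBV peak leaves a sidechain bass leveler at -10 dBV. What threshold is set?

-11 dBV

Gain reduction = -5 − (-10) = 5 dB; output overshoot = GR / (R − 1) = 5 / 5 = 1 dB.
Threshold = output − output overshoot = -10 − 1 = -11 dBV.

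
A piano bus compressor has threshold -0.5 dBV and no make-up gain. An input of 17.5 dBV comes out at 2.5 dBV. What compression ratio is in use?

Input overshoot = 17.5 − (-0.5) = 18 dB; output overshoot = 2.5 − (-0.5) = 3 dB.
Ratio = 18 / 3 = 6.

6:1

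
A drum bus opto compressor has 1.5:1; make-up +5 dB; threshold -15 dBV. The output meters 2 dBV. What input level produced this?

Before make-up, the level was 2 − 5 = -3 dBV.
That's 12 dB above the -15 dBV threshold.
Before 1.5:1 compression the overshoot was 12 × 1.5 = 18 dB, so input = -15 + 18 = 3 dBV.

3 dBV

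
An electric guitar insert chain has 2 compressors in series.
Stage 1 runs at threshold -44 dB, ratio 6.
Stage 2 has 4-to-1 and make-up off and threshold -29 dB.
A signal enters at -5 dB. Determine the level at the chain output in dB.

Stage 1: -5 dB is 39 dB over -44 dB; at 6:1 that becomes 6.5 dB over, giving -37.5 dB.
Stage 2: below threshold (-37.5 ≤ -29); passes unchanged; output -37.5 dB.

-37.5 dB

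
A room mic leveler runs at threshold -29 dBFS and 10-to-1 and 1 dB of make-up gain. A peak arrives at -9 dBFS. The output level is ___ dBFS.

-26 dBFS

Overshoot: -9 − (-29) = 20 dB.
The 20 dB excess becomes 2 dB after 10:1 reduction.
Output = -29 + 2 = -27 dBFS; make-up adds 1 dB, giving -26 dBFS.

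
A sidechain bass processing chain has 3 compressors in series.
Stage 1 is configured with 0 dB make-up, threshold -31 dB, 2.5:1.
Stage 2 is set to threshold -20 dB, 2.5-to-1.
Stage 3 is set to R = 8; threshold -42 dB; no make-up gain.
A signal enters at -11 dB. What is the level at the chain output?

-39.625 dB

Stage 1: -11 dB is 20 dB over -31 dB; at 2.5:1 that becomes 8 dB over, giving -23 dB.
Stage 2: -23 dB is at or below the -20 dB threshold — no compression; output -23 dB.
Stage 3: overshoot 19 dB → 19/8 = 2.375 dB → -39.625 dB.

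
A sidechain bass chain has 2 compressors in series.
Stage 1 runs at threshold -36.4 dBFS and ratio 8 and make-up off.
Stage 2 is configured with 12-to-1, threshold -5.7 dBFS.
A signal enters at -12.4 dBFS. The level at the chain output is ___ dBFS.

Stage 1: overshoot 24 dB → 24/8 = 3 dB → -33.4 dBFS.
Stage 2: below threshold (-33.4 ≤ -5.7); passes unchanged; output -33.4 dBFS.

-33.4 dBFS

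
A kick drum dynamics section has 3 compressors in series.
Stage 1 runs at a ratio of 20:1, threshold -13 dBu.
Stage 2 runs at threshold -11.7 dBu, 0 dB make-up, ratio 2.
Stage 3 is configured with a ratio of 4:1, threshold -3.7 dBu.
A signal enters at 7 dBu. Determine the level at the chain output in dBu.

Stage 1: 20 dB above -13 dBu, reduced 20:1 to 1 dB above → -12 dBu.
Stage 2: below threshold (-12 ≤ -11.7); passes unchanged; output -12 dBu.
Stage 3: below threshold (-12 ≤ -3.7); passes unchanged; output -12 dBu.

-12 dBu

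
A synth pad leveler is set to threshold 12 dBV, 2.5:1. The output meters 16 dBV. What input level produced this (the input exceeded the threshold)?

Post-compression overshoot = 16 − 12 = 4 dB.
Before 2.5:1 compression the overshoot was 4 × 2.5 = 10 dB, so input = 12 + 10 = 22 dBV.

22 dBV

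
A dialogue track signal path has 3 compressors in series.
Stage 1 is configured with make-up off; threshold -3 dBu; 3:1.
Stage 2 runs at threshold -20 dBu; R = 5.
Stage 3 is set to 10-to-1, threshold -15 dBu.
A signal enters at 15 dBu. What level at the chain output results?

Stage 1: overshoot 18 dB → 18/3 = 6 dB → 3 dBu.
Stage 2: overshoot 23 dB → 23/5 = 4.6 dB → -15.4 dBu.
Stage 3: -15.4 dBu ≤ -15 dBu, so stage 3 doesn't engage; output -15.4 dBu.

-15.4 dBu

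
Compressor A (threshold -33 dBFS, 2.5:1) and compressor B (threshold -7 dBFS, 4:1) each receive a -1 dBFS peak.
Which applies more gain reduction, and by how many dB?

A, by 14.7 dB

A: GR = 32 − 32/2.5 = 19.2 dB.
B: GR = 6 − 6/4 = 4.5 dB.
Difference: 14.7 dB in favour of A.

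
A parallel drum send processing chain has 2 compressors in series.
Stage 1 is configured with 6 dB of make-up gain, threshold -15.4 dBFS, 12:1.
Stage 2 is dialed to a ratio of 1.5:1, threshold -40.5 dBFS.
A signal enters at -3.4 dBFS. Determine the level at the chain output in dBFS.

-19.1 dBFS

Stage 1: 12 dB above -15.4 dBFS, reduced 12:1 to 1 dB above → -14.4 dBFS; +6 dB make-up → -8.4 dBFS.
Stage 2: 32.1 dB above -40.5 dBFS, reduced 1.5:1 to 21.4 dB above → -19.1 dBFS.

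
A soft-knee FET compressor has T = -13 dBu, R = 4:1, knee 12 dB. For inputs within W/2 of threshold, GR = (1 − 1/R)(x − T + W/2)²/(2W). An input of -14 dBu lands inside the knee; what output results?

x − T + W/2 = -14 − (-13) + 6 = 5.
GR = (1 − 1/4) × 5² / 24 = 0.75 × 25 / 24 = 0.78125 dB.
Output = -14 − 0.78125 = -14.78125 dBu.

-14.78125 dBu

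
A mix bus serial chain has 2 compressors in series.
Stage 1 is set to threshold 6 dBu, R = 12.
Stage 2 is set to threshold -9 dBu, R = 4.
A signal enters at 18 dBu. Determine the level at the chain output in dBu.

-5 dBu

Stage 1: 12 dB above 6 dBu, reduced 12:1 to 1 dB above → 7 dBu.
Stage 2: 16 dB above -9 dBu, reduced 4:1 to 4 dB above → -5 dBu.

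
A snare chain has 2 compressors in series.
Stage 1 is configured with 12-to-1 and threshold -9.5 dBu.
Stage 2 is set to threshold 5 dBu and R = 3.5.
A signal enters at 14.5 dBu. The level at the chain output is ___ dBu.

Stage 1: 24 dB above -9.5 dBu, reduced 12:1 to 2 dB above → -7.5 dBu.
Stage 2: below threshold (-7.5 ≤ 5); passes unchanged; output -7.5 dBu.

-7.5 dBu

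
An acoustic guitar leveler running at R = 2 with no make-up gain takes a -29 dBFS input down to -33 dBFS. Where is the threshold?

Let T be the threshold. Output overshoot = (input overshoot)/R, so -33 − T = (-29 − T)/2.
2·(-33 − T) = -29 − T → 1·T = -66 − (-29) = -37.
T = -37/1 = -37 dBFS.

-37 dBFS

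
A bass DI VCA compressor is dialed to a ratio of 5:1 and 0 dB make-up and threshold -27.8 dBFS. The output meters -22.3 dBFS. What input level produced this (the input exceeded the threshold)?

That's 5.5 dB above the -27.8 dBFS threshold.
Input overshoot = R × output overshoot = 27.5 dB → input = -27.8 + 27.5 = -0.3 dBFS.

-0.3 dBFS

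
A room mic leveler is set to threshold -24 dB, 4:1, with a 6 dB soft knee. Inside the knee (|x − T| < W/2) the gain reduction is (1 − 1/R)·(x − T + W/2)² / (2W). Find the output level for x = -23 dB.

x − T + W/2 = -23 − (-24) + 3 = 4.
GR = (1 − 1/4) × 4² / 12 = 0.75 × 16 / 12 = 1 dB.
Output = -23 − 1 = -24 dB.

-24 dB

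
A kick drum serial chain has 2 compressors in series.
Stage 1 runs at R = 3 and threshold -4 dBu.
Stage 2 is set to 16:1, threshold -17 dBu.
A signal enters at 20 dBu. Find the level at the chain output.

Stage 1: 24 dB above -4 dBu, reduced 3:1 to 8 dB above → 4 dBu.
Stage 2: overshoot 21 dB → 21/16 = 1.3125 dB → -15.6875 dBu.

-15.6875 dBu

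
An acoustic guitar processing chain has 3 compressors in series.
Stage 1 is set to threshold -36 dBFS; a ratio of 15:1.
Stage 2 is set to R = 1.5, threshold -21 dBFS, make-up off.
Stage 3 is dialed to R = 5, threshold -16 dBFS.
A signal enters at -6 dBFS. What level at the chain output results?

-34 dBFS

Stage 1: 30 dB above -36 dBFS, reduced 15:1 to 2 dB above → -34 dBFS.
Stage 2: -34 dBFS is at or below the -21 dBFS threshold — no compression; output -34 dBFS.
Stage 3: -34 dBFS is at or below the -16 dBFS threshold — no compression; output -34 dBFS.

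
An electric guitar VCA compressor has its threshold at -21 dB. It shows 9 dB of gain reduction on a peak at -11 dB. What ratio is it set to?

Input overshoot = -11 − (-21) = 10 dB.
Output overshoot = 10 − 9 = 1 dB.
Ratio = input overshoot / output overshoot = 10 / 1 = 10.

10:1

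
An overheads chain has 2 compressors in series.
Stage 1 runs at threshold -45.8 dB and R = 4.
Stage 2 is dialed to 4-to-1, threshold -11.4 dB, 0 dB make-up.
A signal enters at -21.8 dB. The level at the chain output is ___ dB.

-39.8 dB

Stage 1: -21.8 dB is 24 dB over -45.8 dB; at 4:1 that becomes 6 dB over, giving -39.8 dB.
Stage 2: below threshold (-39.8 ≤ -11.4); passes unchanged; output -39.8 dB.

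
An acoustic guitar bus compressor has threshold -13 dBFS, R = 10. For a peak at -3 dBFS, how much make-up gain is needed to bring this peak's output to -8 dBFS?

4 dB

Overshoot 10 dB → 10/10 = 1 dB after compression, so the compressed level is -13 + 1 = -12 dBFS.
Make-up = target − compressed = -8 − (-12) = 4 dB.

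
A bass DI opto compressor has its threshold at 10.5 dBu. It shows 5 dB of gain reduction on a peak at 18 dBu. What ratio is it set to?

Input overshoot = 18 − 10.5 = 7.5 dB.
Output overshoot = 7.5 − 5 = 2.5 dB.
Ratio = input overshoot / output overshoot = 7.5 / 2.5 = 3.

3:1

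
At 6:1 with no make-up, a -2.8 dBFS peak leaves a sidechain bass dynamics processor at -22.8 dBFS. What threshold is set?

-26.8 dBFS

Let T be the threshold. Output overshoot = (input overshoot)/R, so -22.8 − T = (-2.8 − T)/6.
6·(-22.8 − T) = -2.8 − T → 5·T = -136.8 − (-2.8) = -134.
T = -134/5 = -26.8 dBFS.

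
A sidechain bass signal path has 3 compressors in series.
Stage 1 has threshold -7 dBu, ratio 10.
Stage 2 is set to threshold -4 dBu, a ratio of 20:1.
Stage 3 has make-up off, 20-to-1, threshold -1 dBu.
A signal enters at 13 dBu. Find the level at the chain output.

Stage 1: overshoot 20 dB → 20/10 = 2 dB → -5 dBu.
Stage 2: -5 dBu ≤ -4 dBu, so stage 2 doesn't engage; output -5 dBu.
Stage 3: -5 dBu is at or below the -1 dBu threshold — no compression; output -5 dBu.

-5 dBu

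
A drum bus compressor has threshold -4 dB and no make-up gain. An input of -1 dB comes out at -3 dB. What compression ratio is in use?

3:1

Input overshoot = -1 − (-4) = 3 dB; output overshoot = -3 − (-4) = 1 dB.
Ratio = 3 / 1 = 3.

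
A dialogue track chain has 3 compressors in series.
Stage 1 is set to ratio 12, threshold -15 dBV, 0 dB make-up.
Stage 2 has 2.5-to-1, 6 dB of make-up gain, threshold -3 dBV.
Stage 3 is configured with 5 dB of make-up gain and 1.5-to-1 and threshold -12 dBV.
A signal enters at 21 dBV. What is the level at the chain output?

-3 dBV

Stage 1: 36 dB above -15 dBV, reduced 12:1 to 3 dB above → -12 dBV.
Stage 2: -12 dBV is at or below the -3 dBV threshold — no compression; make-up brings it to -6 dBV.
Stage 3: overshoot 6 dB → 6/1.5 = 4 dB → -8 dBV; +5 dB make-up → -3 dBV.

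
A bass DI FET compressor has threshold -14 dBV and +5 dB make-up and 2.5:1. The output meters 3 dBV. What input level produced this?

16 dBV

Remove make-up: 3 − 5 = -2 dBV.
The compressed level sits -2 − (-14) = 12 dB over threshold.
Input overshoot = R × output overshoot = 30 dB → input = -14 + 30 = 16 dBV.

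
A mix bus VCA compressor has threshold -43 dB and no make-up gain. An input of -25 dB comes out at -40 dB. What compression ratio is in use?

Input overshoot = -25 − (-43) = 18 dB; output overshoot = -40 − (-43) = 3 dB.
Ratio = 18 / 3 = 6.

6:1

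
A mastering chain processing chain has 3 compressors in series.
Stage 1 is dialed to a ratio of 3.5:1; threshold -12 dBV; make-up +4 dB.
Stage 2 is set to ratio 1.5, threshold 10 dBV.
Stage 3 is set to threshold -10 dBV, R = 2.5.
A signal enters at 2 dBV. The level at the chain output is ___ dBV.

-7.6 dBV

Stage 1: overshoot 14 dB → 14/3.5 = 4 dB → -8 dBV; +4 dB make-up → -4 dBV.
Stage 2: -4 dBV is at or below the 10 dBV threshold — no compression; output -4 dBV.
Stage 3: -4 dBV is 6 dB over -10 dBV; at 2.5:1 that becomes 2.4 dB over, giving -7.6 dBV.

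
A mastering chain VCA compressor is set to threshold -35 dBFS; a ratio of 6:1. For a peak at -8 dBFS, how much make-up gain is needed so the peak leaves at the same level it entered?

22.5 dB

The peak compresses to -35 + 27/6 = -30.5 dBFS.
To reach -8 dBFS requires -8 − (-30.5) = 22.5 dB of make-up.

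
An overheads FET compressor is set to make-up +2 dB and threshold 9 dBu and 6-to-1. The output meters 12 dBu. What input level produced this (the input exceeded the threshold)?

15 dBu

Stripping the +2 dB make-up gives 10 dBu at the gain stage.
Post-compression overshoot = 10 − 9 = 1 dB.
Before 6:1 compression the overshoot was 1 × 6 = 6 dB, so input = 9 + 6 = 15 dBu.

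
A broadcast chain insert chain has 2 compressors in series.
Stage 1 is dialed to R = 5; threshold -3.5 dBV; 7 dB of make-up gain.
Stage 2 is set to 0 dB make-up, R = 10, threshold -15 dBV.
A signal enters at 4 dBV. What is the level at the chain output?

Stage 1: 4 dBV is 7.5 dB over -3.5 dBV; at 5:1 that becomes 1.5 dB over, giving -2 dBV; +7 dB make-up → 5 dBV.
Stage 2: 5 dBV is 20 dB over -15 dBV; at 10:1 that becomes 2 dB over, giving -13 dBV.

-13 dBV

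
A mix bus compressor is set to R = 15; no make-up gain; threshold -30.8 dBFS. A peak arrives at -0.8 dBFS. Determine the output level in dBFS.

Overshoot: -0.8 − (-30.8) = 30 dB.
The 30 dB excess becomes 2 dB after 15:1 reduction.
So the level is -30.8 + 2 = -28.8 dBFS.

-28.8 dBFS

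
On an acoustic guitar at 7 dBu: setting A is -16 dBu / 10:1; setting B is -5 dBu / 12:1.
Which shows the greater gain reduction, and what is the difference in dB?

A: 23 dB over, compressed to 2.3 dB over, so 20.7 dB of GR.
B: 12 dB over, compressed to 1 dB over, so 11 dB of GR.
Difference: 9.7 dB in favour of A.

A, by 9.7 dB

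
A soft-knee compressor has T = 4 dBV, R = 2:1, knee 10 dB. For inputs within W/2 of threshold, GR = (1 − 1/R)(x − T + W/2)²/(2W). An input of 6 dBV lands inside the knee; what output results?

4.775 dBV

x − T + W/2 = 6 − 4 + 5 = 7.
GR = (1 − 1/2) × 7² / 20 = 0.5 × 49 / 20 = 1.225 dB.
Output = 6 − 1.225 = 4.775 dBV.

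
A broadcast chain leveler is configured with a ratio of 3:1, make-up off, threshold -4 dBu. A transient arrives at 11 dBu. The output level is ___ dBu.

1 dBu

The input is 15 dB above the -4 dBu threshold.
3:1 compression reduces that to 15/3 = 5 dB over.
That puts the output at 1 dBu.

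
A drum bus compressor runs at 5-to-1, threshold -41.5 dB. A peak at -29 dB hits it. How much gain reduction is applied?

10 dB

Overshoot = -29 − (-41.5) = 12.5 dB.
A 5:1 ratio leaves 2.5 dB of that excess.
GR = overshoot in − overshoot out = 12.5 − 2.5 = 10 dB.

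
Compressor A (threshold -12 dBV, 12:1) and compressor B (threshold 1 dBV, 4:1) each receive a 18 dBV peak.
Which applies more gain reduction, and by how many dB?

A: GR = 30 − 30/12 = 27.5 dB.
B: GR = 17 − 17/4 = 12.75 dB.
A reduces 14.75 dB more.

A, by 14.75 dB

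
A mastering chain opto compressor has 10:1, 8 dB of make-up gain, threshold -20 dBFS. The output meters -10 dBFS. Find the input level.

0 dBFS

Before make-up, the level was -10 − 8 = -18 dBFS.
The compressed level sits -18 − (-20) = 2 dB over threshold.
Input overshoot = R × output overshoot = 20 dB → input = -20 + 20 = 0 dBFS.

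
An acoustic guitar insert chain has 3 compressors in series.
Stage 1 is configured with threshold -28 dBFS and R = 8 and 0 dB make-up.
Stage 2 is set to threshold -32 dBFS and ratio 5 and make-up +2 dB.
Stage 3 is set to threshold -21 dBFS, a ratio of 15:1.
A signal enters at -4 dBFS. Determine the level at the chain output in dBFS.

-28.6 dBFS

Stage 1: 24 dB above -28 dBFS, reduced 8:1 to 3 dB above → -25 dBFS.
Stage 2: overshoot 7 dB → 7/5 = 1.4 dB → -30.6 dBFS; +2 dB make-up → -28.6 dBFS.
Stage 3: below threshold (-28.6 ≤ -21); passes unchanged; output -28.6 dBFS.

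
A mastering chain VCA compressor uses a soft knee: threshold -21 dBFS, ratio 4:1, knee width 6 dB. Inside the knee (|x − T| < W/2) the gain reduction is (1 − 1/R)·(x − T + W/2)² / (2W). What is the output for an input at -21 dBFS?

x − T + W/2 = -21 − (-21) + 3 = 3.
GR = (1 − 1/4) × 3² / 12 = 0.75 × 9 / 12 = 0.5625 dB.
Output = -21 − 0.5625 = -21.5625 dBFS.

-21.5625 dBFS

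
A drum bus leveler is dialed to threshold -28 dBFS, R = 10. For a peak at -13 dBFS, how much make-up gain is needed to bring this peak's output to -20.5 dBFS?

6 dB

The peak compresses to -28 + 15/10 = -26.5 dBFS.
To reach -20.5 dBFS requires -20.5 − (-26.5) = 6 dB of make-up.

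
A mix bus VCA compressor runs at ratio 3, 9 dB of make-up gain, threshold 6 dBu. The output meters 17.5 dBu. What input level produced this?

Remove make-up: 17.5 − 9 = 8.5 dBu.
The compressed level sits 8.5 − 6 = 2.5 dB over threshold.
Undo the ratio: input overshoot = 2.5 × 3 = 7.5 dB, giving input = 13.5 dBu.

13.5 dBu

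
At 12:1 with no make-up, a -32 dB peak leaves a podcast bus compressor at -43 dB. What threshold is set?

Input is 12 dB above T (since output overshoot × R = input overshoot: (-43 − T)·12 = -32 − T gives T = -44 dB).
Check: -44 + (-32 − (-44))/12 = -44 + 1 = -43 dB. ✓

-44 dB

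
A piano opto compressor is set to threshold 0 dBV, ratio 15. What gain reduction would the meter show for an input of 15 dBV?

14 dB

The signal is 15 dB above threshold.
A 15:1 ratio leaves 1 dB of that excess.
Gain reduction = 15 − 1 = 14 dB.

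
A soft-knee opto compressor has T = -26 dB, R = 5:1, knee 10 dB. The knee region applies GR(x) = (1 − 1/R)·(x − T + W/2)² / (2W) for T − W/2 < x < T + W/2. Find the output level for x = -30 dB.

-30.04 dB

x − T + W/2 = -30 − (-26) + 5 = 1.
GR = (1 − 1/5) × 1² / 20 = 0.8 × 1 / 20 = 0.04 dB.
Output = -30 − 0.04 = -30.04 dB.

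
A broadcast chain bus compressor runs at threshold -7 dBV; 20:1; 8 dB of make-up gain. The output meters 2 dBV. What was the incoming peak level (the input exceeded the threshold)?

Before make-up, the level was 2 − 8 = -6 dBV.
The compressed level sits -6 − (-7) = 1 dB over threshold.
Before 20:1 compression the overshoot was 1 × 20 = 20 dB, so input = -7 + 20 = 13 dBV.

13 dBV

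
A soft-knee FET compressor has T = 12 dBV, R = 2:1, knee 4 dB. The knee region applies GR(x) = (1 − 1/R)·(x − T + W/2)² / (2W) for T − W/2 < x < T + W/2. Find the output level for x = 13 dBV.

12.4375 dBV

x − T + W/2 = 13 − 12 + 2 = 3.
GR = (1 − 1/2) × 3² / 8 = 0.5 × 9 / 8 = 0.5625 dB.
Output = 13 − 0.5625 = 12.4375 dBV.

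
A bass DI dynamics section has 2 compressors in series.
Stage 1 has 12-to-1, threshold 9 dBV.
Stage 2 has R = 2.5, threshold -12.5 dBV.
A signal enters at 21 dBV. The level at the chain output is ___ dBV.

Stage 1: overshoot 12 dB → 12/12 = 1 dB → 10 dBV.
Stage 2: 22.5 dB above -12.5 dBV, reduced 2.5:1 to 9 dB above → -3.5 dBV.

-3.5 dBV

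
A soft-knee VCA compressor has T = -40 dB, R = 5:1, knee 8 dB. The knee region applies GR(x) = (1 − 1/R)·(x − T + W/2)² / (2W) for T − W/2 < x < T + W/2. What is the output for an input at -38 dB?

x − T + W/2 = -38 − (-40) + 4 = 6.
GR = (1 − 1/5) × 6² / 16 = 0.8 × 36 / 16 = 1.8 dB.
Output = -38 − 1.8 = -39.8 dB.

-39.8 dB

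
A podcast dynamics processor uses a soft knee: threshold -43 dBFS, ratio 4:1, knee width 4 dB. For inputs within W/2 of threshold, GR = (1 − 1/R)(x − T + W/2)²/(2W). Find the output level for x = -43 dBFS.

x − T + W/2 = -43 − (-43) + 2 = 2.
GR = (1 − 1/4) × 2² / 8 = 0.75 × 4 / 8 = 0.375 dB.
Output = -43 − 0.375 = -43.375 dBFS.

-43.375 dBFS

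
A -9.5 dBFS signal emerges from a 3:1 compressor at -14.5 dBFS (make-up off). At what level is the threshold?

Let T be the threshold. Output overshoot = (input overshoot)/R, so -14.5 − T = (-9.5 − T)/3.
3·(-14.5 − T) = -9.5 − T → 2·T = -43.5 − (-9.5) = -34.
T = -34/2 = -17 dBFS.

-17 dBFS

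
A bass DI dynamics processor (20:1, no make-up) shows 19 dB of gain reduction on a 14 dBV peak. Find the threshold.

Gain reduction = 14 − (-5) = 19 dB; output overshoot = GR / (R − 1) = 19 / 19 = 1 dB.
Threshold = output − output overshoot = -5 − 1 = -6 dBV.

-6 dBV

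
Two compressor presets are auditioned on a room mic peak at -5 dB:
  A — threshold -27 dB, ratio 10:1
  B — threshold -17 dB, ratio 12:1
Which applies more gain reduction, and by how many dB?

A: overshoot 22 dB → output overshoot 2.2 dB → GR 19.8 dB.
B: overshoot 12 dB → output overshoot 1 dB → GR 11 dB.
A applies 8.8 dB more gain reduction.

A, by 8.8 dB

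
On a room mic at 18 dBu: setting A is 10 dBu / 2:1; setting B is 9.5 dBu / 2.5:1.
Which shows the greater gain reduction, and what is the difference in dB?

B, by 1.1 dB

A: GR = 8 − 8/2 = 4 dB.
B: GR = 8.5 − 8.5/2.5 = 5.1 dB.
B reduces 1.1 dB more.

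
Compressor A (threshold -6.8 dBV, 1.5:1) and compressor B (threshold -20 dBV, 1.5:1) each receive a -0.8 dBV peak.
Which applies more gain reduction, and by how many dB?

B, by 4.4 dB

A: 6 dB over, compressed to 4 dB over, so 2 dB of GR.
B: 19.2 dB over, compressed to 12.8 dB over, so 6.4 dB of GR.
B applies 4.4 dB more gain reduction.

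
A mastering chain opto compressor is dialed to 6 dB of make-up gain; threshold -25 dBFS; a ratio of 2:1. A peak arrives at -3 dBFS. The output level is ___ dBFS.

-8 dBFS

The input is 22 dB above the -25 dBFS threshold.
At 2:1 the overshoot is divided by 2, leaving 11 dB above threshold.
Output = -25 + 11 = -14 dBFS; make-up adds 6 dB, giving -8 dBFS.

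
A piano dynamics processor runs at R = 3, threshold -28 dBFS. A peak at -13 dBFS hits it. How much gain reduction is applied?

10 dB

Overshoot = -13 − (-28) = 15 dB.
After 3:1 compression the overshoot becomes 15/3 = 5 dB.
Gain reduction = 15 − 5 = 10 dB.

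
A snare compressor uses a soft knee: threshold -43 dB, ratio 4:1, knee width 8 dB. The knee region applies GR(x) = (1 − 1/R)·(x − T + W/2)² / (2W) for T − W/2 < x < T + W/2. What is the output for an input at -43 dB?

x − T + W/2 = -43 − (-43) + 4 = 4.
GR = (1 − 1/4) × 4² / 16 = 0.75 × 16 / 16 = 0.75 dB.
Output = -43 − 0.75 = -43.75 dB.

-43.75 dB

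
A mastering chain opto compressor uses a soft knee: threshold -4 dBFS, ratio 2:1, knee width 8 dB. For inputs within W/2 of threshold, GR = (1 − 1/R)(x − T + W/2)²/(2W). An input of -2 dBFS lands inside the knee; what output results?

-3.125 dBFS

x − T + W/2 = -2 − (-4) + 4 = 6.
GR = (1 − 1/2) × 6² / 16 = 0.5 × 36 / 16 = 1.125 dB.
Output = -2 − 1.125 = -3.125 dBFS.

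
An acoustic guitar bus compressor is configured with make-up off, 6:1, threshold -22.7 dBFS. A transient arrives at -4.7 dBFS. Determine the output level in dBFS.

-4.7 dBFS sits 18 dB over threshold.
6:1 compression reduces that to 18/6 = 3 dB over.
So the level is -22.7 + 3 = -19.7 dBFS.

-19.7 dBFS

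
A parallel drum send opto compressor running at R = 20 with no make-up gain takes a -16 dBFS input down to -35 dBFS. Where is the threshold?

-36 dBFS

Let T be the threshold. Output overshoot = (input overshoot)/R, so -35 − T = (-16 − T)/20.
20·(-35 − T) = -16 − T → 19·T = -700 − (-16) = -684.
T = -684/19 = -36 dBFS.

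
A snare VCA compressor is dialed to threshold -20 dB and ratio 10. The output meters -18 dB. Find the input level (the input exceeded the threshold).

0 dB

Post-compression overshoot = -18 − (-20) = 2 dB.
Input overshoot = R × output overshoot = 20 dB → input = -20 + 20 = 0 dB.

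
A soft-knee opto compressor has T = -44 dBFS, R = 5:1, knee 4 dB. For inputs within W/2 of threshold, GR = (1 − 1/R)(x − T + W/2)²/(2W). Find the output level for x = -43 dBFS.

x − T + W/2 = -43 − (-44) + 2 = 3.
GR = (1 − 1/5) × 3² / 8 = 0.8 × 9 / 8 = 0.9 dB.
Output = -43 − 0.9 = -43.9 dBFS.

-43.9 dBFS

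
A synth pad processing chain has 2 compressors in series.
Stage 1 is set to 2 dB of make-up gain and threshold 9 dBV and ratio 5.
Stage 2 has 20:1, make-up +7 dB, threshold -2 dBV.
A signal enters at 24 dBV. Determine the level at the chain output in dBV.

5.8 dBV

Stage 1: 15 dB above 9 dBV, reduced 5:1 to 3 dB above → 12 dBV; +2 dB make-up → 14 dBV.
Stage 2: 16 dB above -2 dBV, reduced 20:1 to 0.8 dB above → -1.2 dBV; +7 dB make-up → 5.8 dBV.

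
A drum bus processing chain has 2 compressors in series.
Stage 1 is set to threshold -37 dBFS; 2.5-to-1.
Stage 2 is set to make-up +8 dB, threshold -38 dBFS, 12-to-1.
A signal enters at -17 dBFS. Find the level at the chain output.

Stage 1: 20 dB above -37 dBFS, reduced 2.5:1 to 8 dB above → -29 dBFS.
Stage 2: -29 dBFS is 9 dB over -38 dBFS; at 12:1 that becomes 0.75 dB over, giving -37.25 dBFS; +8 dB make-up → -29.25 dBFS.

-29.25 dBFS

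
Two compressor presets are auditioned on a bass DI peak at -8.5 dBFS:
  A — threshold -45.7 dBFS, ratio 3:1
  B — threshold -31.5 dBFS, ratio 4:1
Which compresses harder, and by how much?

A, by 7.55 dB

A: 37.2 dB over, compressed to 12.4 dB over, so 24.8 dB of GR.
B: 23 dB over, compressed to 5.75 dB over, so 17.25 dB of GR.
Difference: 7.55 dB in favour of A.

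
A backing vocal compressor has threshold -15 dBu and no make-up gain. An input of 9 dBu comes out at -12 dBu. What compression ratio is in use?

8:1

Input overshoot = 9 − (-15) = 24 dB; output overshoot = -12 − (-15) = 3 dB.
Ratio = 24 / 3 = 8.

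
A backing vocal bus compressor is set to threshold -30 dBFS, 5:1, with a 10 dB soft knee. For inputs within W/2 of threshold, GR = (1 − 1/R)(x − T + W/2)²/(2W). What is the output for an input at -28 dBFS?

-29.96 dBFS

x − T + W/2 = -28 − (-30) + 5 = 7.
GR = (1 − 1/5) × 7² / 20 = 0.8 × 49 / 20 = 1.96 dB.
Output = -28 − 1.96 = -29.96 dBFS.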